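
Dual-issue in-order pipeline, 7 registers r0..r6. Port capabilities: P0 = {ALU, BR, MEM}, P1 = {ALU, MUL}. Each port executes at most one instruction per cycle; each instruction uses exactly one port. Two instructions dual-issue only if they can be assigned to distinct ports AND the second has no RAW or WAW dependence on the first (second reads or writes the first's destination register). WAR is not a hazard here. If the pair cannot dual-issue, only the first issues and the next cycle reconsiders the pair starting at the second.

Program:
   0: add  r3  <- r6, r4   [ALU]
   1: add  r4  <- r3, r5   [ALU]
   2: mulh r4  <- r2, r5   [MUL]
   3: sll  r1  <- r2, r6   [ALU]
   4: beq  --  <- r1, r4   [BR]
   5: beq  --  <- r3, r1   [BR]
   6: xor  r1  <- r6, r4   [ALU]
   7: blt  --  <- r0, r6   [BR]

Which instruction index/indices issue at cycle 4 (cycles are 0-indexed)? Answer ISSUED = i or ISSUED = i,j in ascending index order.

ISSUED = 5,6

c0: i0 add.ALU  RAW r3
c1: i1 add.ALU  WAW r4
c2: i2/i3 mulh.MUL;sll.ALU  dual
c3: i4 beq.BR  no-port BR/BR
c4: i5/i6 beq.BR;xor.ALU  dual
c5: i7 blt.BR  tail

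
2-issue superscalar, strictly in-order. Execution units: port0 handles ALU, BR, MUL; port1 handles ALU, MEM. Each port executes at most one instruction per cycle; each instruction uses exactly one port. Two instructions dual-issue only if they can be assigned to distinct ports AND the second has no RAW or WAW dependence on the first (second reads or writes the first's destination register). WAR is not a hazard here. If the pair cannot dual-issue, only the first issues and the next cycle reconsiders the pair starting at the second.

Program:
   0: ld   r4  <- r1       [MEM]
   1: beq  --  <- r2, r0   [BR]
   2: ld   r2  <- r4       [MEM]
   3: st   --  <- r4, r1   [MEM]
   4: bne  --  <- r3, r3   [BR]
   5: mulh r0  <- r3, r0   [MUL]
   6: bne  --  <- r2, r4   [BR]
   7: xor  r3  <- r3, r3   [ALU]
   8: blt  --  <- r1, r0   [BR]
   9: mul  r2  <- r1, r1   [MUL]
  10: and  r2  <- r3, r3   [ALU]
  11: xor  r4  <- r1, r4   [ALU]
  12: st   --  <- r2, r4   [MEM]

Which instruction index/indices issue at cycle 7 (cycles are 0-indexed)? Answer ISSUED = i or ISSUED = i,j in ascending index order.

c0: i0+i1 ld/beq  dual
c1: i2 ld  no-port MEM/MEM
c2: i3+i4 st/bne  dual
c3: i5 mulh  no-port MUL/BR
c4: i6+i7 bne/xor  dual
c5: i8 blt  no-port BR/MUL
c6: i9 mul  WAW r2
c7: i10+i11 and/xor  dual
c8: i12 st  tail

ISSUED = 10,11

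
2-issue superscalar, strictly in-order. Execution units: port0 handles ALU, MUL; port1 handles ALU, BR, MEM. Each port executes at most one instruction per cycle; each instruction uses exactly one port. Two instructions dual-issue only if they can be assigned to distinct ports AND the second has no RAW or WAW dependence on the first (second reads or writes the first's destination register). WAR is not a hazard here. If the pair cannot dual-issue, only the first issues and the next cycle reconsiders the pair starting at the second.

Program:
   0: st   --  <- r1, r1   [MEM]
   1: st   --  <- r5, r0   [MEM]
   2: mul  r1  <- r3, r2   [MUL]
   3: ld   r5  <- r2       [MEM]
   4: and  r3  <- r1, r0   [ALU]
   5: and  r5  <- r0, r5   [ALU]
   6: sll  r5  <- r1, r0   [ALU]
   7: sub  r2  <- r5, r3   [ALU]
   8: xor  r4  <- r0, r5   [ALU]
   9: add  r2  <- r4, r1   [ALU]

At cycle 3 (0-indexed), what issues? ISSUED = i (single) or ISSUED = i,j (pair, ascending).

  cy0 -> i0 (st.MEM) no-port MEM/MEM
  cy1 -> i1+i2 (st.MEM/mul.MUL) dual
  cy2 -> i3+i4 (ld.MEM/and.ALU) dual
  cy3 -> i5 (and.ALU) WAW r5
  cy4 -> i6 (sll.ALU) RAW r5
  cy5 -> i7+i8 (sub.ALU/xor.ALU) dual
  cy6 -> i9 (add.ALU) tail

ISSUED = 5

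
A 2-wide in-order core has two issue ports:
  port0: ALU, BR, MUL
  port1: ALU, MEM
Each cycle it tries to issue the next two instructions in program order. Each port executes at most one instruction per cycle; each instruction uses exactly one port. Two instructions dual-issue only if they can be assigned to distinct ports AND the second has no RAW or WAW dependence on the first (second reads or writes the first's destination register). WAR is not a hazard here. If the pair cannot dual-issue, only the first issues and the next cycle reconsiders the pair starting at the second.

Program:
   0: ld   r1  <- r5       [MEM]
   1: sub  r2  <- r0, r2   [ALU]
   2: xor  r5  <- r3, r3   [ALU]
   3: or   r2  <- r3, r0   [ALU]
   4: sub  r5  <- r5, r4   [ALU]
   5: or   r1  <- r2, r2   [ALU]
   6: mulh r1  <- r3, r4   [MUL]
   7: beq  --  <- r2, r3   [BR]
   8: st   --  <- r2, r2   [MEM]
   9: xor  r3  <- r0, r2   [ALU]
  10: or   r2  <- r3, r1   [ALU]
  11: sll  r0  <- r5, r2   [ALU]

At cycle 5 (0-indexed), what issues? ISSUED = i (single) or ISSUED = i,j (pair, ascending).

[0] i0,i1  ld;sub  -- dual
[1] i2,i3  xor;or  -- dual
[2] i4,i5  sub;or  -- dual
[3] i6  mulh  -- no-port MUL/BR
[4] i7,i8  beq;st  -- dual
[5] i9  xor  -- RAW r3
[6] i10  or  -- RAW r2
[7] i11  sll  -- tail

ISSUED = 9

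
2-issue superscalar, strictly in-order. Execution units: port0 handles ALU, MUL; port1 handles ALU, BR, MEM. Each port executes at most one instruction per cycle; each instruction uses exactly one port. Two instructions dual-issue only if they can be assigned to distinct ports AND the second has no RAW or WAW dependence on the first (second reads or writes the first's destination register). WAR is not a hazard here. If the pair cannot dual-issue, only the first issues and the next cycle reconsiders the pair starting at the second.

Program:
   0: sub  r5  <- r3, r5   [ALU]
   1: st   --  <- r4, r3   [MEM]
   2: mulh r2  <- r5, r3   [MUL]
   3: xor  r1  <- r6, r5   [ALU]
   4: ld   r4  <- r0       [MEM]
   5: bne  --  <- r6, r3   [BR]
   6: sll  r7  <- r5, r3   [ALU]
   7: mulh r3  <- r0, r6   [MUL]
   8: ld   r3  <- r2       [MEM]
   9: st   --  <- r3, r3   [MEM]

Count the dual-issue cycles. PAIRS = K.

PAIRS = 3

#0 head=0: sub/st i0/i1 pair
#1 head=2: mulh/xor i2/i3 pair
#2 head=4: ld i4 no-port MEM/BR
#3 head=5: bne/sll i5/i6 pair
#4 head=7: mulh i7 WAW r3
#5 head=8: ld i8 no-port MEM/MEM
#6 head=9: st i9 tail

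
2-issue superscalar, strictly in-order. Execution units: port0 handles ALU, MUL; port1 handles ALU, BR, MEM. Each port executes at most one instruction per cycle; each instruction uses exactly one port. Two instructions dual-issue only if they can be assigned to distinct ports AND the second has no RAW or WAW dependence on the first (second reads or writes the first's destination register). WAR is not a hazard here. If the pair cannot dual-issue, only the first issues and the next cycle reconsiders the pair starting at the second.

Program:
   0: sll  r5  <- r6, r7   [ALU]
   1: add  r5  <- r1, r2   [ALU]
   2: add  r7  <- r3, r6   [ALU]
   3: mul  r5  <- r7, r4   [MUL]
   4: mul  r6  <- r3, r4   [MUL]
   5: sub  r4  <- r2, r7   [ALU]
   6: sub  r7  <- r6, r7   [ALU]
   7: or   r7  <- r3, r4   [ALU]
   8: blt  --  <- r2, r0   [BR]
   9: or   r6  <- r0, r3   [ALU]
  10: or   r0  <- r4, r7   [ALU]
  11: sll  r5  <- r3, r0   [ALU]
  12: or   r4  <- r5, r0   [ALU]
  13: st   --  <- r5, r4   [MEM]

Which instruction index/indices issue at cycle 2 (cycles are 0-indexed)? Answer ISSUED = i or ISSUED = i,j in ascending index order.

ISSUED = 3

  cy0 -> i0 (sll) WAW r5
  cy1 -> i1+i2 (add;add) dual
  cy2 -> i3 (mul) no-port MUL/MUL
  cy3 -> i4+i5 (mul;sub) dual
  cy4 -> i6 (sub) WAW r7
  cy5 -> i7+i8 (or;blt) dual
  cy6 -> i9+i10 (or;or) dual
  cy7 -> i11 (sll) RAW r5
  cy8 -> i12 (or) RAW r4
  cy9 -> i13 (st) tail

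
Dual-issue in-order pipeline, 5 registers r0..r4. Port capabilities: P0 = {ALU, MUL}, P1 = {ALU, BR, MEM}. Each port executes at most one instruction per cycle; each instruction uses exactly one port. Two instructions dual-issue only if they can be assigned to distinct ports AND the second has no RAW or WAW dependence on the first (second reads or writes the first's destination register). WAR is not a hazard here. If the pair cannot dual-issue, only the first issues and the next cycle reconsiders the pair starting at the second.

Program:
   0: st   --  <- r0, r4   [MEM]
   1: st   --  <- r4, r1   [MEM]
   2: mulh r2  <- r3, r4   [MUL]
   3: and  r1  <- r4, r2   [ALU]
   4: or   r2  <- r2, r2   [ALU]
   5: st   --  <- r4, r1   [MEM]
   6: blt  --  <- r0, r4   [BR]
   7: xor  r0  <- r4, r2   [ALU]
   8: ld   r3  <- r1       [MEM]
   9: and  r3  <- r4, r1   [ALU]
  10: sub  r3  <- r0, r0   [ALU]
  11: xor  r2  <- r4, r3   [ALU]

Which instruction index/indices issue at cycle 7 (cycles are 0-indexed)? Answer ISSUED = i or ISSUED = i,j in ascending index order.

ISSUED = 10

[0] i0  st  -- no-port MEM/MEM
[1] i1,i2  st+mulh  -- dual
[2] i3,i4  and+or  -- dual
[3] i5  st  -- no-port MEM/BR
[4] i6,i7  blt+xor  -- dual
[5] i8  ld  -- WAW r3
[6] i9  and  -- WAW r3
[7] i10  sub  -- RAW r3
[8] i11  xor  -- tail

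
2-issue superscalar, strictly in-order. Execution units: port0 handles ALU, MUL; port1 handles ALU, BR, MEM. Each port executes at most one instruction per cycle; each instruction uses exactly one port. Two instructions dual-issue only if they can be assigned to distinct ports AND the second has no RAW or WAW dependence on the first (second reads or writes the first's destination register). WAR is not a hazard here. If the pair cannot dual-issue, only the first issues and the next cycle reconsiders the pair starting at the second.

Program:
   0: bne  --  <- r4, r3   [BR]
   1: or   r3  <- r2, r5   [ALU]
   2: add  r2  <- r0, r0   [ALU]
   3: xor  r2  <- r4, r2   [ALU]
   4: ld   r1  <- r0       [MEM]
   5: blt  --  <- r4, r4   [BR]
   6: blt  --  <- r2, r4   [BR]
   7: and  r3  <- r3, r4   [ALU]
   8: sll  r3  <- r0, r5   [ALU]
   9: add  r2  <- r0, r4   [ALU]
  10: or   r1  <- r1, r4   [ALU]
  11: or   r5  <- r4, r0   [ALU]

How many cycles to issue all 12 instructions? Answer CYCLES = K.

[0] i0+i1  bne or  -- pair
[1] i2  add  -- RAW+WAW r2
[2] i3+i4  xor ld  -- pair
[3] i5  blt  -- no-port BR/BR
[4] i6+i7  blt and  -- pair
[5] i8+i9  sll add  -- pair
[6] i10+i11  or or  -- pair

CYCLES = 7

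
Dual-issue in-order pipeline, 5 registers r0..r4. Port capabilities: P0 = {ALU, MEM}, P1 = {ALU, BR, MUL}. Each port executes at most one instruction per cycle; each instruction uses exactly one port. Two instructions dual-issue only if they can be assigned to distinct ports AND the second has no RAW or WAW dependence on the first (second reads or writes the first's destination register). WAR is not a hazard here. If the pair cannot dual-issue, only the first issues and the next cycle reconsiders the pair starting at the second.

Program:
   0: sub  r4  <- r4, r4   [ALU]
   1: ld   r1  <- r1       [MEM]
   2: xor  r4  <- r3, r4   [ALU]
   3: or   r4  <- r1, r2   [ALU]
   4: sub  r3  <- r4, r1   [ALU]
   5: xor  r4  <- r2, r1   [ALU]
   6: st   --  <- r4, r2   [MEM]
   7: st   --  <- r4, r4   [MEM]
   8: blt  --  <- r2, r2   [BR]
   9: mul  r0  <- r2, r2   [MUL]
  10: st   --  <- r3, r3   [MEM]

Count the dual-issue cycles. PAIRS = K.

PAIRS = 4

[0] i0+i1  sub.ALU+ld.MEM  -- pair
[1] i2  xor.ALU  -- WAW r4
[2] i3  or.ALU  -- RAW r4
[3] i4+i5  sub.ALU+xor.ALU  -- pair
[4] i6  st.MEM  -- no-port MEM/MEM
[5] i7+i8  st.MEM+blt.BR  -- pair
[6] i9+i10  mul.MUL+st.MEM  -- pair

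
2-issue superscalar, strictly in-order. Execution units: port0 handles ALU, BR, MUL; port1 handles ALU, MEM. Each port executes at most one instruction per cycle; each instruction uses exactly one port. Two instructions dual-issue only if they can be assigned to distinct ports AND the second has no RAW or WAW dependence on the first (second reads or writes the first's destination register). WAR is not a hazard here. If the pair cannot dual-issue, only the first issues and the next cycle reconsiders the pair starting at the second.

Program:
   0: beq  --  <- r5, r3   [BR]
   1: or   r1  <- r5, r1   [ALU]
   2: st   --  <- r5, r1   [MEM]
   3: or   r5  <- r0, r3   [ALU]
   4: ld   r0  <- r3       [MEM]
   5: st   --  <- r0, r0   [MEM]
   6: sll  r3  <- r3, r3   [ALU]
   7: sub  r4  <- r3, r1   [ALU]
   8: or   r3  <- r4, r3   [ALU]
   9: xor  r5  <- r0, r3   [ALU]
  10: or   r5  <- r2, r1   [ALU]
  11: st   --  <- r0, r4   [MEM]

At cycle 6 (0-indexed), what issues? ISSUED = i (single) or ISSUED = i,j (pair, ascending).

ISSUED = 9

0. beq.BR;or.ALU @i0/i1  | 2-wide
1. st.MEM;or.ALU @i2/i3  | 2-wide
2. ld.MEM @i4  | no-port MEM/MEM
3. st.MEM;sll.ALU @i5/i6  | 2-wide
4. sub.ALU @i7  | RAW r4
5. or.ALU @i8  | RAW r3
6. xor.ALU @i9  | WAW r5
7. or.ALU;st.MEM @i10/i11  | 2-wide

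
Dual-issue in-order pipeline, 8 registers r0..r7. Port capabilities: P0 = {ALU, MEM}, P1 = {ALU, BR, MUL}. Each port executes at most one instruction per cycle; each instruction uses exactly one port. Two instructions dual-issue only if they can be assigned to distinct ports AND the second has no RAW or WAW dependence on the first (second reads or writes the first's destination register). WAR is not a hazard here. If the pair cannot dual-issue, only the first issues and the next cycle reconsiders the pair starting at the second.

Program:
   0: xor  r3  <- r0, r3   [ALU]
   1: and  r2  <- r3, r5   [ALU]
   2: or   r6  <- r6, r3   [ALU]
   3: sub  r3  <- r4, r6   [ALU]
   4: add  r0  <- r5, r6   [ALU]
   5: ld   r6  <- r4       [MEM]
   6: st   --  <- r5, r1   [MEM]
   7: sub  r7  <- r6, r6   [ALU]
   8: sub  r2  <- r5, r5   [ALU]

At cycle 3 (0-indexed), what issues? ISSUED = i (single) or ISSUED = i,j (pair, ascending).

ISSUED = 5

#0 head=0: xor.ALU i0 RAW r3
#1 head=1: and.ALU+or.ALU i1+i2 pair
#2 head=3: sub.ALU+add.ALU i3+i4 pair
#3 head=5: ld.MEM i5 no-port MEM/MEM
#4 head=6: st.MEM+sub.ALU i6+i7 pair
#5 head=8: sub.ALU i8 tail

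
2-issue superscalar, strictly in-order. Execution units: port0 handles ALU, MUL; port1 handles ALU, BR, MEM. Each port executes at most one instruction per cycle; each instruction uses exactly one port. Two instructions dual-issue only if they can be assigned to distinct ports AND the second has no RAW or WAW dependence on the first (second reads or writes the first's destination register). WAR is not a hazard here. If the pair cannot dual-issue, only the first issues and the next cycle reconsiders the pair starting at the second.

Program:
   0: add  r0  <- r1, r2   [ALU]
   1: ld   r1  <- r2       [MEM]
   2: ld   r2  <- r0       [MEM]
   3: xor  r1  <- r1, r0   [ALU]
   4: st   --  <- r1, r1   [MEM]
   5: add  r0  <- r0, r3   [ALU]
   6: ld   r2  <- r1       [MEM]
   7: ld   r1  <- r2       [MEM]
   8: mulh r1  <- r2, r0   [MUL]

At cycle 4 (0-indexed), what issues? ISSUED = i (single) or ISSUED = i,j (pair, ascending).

ISSUED = 7

c0: i0,i1 add.ALU;ld.MEM  dual
c1: i2,i3 ld.MEM;xor.ALU  dual
c2: i4,i5 st.MEM;add.ALU  dual
c3: i6 ld.MEM  no-port MEM/MEM
c4: i7 ld.MEM  WAW r1
c5: i8 mulh.MUL  tail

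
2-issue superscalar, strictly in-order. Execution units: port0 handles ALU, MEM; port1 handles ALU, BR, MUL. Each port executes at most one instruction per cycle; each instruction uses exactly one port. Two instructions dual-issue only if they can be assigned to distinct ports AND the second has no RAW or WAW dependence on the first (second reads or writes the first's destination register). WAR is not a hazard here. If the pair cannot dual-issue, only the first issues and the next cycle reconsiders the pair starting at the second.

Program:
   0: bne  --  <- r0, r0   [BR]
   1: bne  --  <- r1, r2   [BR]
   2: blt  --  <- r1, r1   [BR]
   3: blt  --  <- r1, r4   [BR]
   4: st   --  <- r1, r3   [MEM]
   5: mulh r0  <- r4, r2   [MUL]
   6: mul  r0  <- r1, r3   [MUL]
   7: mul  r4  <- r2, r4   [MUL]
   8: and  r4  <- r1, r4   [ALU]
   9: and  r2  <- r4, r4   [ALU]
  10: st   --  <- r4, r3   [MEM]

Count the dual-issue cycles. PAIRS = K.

PAIRS = 2

  cy0 -> i0 (bne.BR) no-port BR/BR
  cy1 -> i1 (bne.BR) no-port BR/BR
  cy2 -> i2 (blt.BR) no-port BR/BR
  cy3 -> i3&i4 (blt.BR;st.MEM) 2-wide
  cy4 -> i5 (mulh.MUL) no-port MUL/MUL
  cy5 -> i6 (mul.MUL) no-port MUL/MUL
  cy6 -> i7 (mul.MUL) RAW+WAW r4
  cy7 -> i8 (and.ALU) RAW r4
  cy8 -> i9&i10 (and.ALU;st.MEM) 2-wide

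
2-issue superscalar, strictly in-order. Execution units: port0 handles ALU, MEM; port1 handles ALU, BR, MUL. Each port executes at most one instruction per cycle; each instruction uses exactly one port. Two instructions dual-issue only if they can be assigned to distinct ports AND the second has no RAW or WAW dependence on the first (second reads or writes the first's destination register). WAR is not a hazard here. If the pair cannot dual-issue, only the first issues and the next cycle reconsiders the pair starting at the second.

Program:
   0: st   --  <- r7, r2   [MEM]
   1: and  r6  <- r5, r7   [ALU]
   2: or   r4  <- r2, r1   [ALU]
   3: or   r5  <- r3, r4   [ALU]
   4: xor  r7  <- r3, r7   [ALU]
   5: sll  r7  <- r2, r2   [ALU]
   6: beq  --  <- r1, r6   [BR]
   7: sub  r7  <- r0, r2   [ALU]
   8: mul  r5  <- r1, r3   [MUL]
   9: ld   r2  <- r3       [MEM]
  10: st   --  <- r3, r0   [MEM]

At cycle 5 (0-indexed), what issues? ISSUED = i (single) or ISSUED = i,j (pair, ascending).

c0: i0+i1 st;and  2-wide
c1: i2 or  RAW r4
c2: i3+i4 or;xor  2-wide
c3: i5+i6 sll;beq  2-wide
c4: i7+i8 sub;mul  2-wide
c5: i9 ld  no-port MEM/MEM
c6: i10 st  tail

ISSUED = 9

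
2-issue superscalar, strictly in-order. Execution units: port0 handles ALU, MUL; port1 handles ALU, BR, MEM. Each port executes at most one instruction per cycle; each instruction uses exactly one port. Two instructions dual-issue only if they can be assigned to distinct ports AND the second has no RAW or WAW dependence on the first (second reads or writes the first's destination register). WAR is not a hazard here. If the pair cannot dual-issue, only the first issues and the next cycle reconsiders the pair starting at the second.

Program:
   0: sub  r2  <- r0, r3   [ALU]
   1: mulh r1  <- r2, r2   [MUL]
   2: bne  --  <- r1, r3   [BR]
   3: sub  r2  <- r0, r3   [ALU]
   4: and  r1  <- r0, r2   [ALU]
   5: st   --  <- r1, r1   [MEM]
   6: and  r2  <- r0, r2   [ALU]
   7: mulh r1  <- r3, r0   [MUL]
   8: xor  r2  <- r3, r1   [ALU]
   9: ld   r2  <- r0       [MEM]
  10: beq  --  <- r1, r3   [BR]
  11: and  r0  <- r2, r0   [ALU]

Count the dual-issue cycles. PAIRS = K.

PAIRS = 3

#0 head=0: sub.ALU i0 RAW r2
#1 head=1: mulh.MUL i1 RAW r1
#2 head=2: bne.BR sub.ALU i2+i3 pair
#3 head=4: and.ALU i4 RAW r1
#4 head=5: st.MEM and.ALU i5+i6 pair
#5 head=7: mulh.MUL i7 RAW r1
#6 head=8: xor.ALU i8 WAW r2
#7 head=9: ld.MEM i9 no-port MEM/BR
#8 head=10: beq.BR and.ALU i10+i11 pair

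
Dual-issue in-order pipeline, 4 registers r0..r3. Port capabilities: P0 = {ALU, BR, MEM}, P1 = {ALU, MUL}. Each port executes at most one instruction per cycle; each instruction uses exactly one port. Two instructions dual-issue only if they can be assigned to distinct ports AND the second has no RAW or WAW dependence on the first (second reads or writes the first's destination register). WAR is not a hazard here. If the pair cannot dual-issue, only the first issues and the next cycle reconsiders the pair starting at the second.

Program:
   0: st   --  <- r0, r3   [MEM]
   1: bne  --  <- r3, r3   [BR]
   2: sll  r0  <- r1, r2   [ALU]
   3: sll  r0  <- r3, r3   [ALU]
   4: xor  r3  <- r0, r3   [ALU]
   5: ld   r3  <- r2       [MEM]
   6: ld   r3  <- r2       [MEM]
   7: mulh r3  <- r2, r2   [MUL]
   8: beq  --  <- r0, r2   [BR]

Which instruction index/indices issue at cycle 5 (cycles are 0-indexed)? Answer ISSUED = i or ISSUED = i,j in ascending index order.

  cy0 -> i0 (st) no-port MEM/BR
  cy1 -> i1,i2 (bne+sll) dual
  cy2 -> i3 (sll) RAW r0
  cy3 -> i4 (xor) WAW r3
  cy4 -> i5 (ld) no-port MEM/MEM
  cy5 -> i6 (ld) WAW r3
  cy6 -> i7,i8 (mulh+beq) dual

ISSUED = 6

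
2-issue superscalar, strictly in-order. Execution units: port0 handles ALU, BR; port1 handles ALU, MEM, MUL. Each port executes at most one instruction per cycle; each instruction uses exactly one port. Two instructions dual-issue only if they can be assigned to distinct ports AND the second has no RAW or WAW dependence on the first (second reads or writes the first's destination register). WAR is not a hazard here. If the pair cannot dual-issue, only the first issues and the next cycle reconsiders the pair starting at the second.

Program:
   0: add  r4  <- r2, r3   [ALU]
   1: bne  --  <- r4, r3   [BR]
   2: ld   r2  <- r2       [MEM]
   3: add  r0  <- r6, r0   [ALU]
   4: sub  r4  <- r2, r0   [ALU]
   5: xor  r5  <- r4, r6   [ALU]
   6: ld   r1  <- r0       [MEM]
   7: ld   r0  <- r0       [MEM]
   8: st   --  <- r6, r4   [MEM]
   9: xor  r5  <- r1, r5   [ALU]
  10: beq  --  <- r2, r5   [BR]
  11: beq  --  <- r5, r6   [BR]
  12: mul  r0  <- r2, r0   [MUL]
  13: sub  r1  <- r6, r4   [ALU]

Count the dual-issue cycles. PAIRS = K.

PAIRS = 4

  cy0 -> i0 (add.ALU) RAW r4
  cy1 -> i1&i2 (bne.BR/ld.MEM) pair
  cy2 -> i3 (add.ALU) RAW r0
  cy3 -> i4 (sub.ALU) RAW r4
  cy4 -> i5&i6 (xor.ALU/ld.MEM) pair
  cy5 -> i7 (ld.MEM) no-port MEM/MEM
  cy6 -> i8&i9 (st.MEM/xor.ALU) pair
  cy7 -> i10 (beq.BR) no-port BR/BR
  cy8 -> i11&i12 (beq.BR/mul.MUL) pair
  cy9 -> i13 (sub.ALU) tail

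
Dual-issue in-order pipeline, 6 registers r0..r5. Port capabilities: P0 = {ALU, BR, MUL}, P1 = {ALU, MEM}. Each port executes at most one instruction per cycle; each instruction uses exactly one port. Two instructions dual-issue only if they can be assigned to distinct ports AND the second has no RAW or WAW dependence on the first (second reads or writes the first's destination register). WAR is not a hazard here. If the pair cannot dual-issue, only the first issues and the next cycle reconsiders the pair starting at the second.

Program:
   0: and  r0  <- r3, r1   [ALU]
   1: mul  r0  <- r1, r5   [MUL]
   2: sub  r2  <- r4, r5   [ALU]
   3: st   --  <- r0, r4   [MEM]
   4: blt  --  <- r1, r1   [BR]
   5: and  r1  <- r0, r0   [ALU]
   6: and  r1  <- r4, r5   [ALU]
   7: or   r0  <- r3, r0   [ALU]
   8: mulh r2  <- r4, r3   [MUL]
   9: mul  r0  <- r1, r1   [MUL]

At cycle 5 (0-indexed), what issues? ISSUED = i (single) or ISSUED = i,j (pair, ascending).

ISSUED = 8

  cy0 -> i0 (and.ALU) WAW r0
  cy1 -> i1,i2 (mul.MUL/sub.ALU) pair
  cy2 -> i3,i4 (st.MEM/blt.BR) pair
  cy3 -> i5 (and.ALU) WAW r1
  cy4 -> i6,i7 (and.ALU/or.ALU) pair
  cy5 -> i8 (mulh.MUL) no-port MUL/MUL
  cy6 -> i9 (mul.MUL) tail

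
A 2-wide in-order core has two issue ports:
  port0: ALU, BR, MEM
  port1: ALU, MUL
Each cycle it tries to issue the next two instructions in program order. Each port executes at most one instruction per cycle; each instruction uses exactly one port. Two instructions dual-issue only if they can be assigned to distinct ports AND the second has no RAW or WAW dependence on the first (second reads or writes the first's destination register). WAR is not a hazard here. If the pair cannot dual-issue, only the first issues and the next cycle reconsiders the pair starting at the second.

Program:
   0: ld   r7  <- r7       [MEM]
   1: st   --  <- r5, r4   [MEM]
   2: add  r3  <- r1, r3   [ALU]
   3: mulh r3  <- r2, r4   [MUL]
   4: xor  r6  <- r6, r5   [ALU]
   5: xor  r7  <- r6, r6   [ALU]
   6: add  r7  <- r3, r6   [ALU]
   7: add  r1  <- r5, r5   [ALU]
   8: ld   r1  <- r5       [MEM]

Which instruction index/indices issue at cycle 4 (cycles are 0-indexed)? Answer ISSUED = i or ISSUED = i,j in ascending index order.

ISSUED = 6,7

#0 head=0: ld i0 no-port MEM/MEM
#1 head=1: st+add i1,i2 pair
#2 head=3: mulh+xor i3,i4 pair
#3 head=5: xor i5 WAW r7
#4 head=6: add+add i6,i7 pair
#5 head=8: ld i8 tail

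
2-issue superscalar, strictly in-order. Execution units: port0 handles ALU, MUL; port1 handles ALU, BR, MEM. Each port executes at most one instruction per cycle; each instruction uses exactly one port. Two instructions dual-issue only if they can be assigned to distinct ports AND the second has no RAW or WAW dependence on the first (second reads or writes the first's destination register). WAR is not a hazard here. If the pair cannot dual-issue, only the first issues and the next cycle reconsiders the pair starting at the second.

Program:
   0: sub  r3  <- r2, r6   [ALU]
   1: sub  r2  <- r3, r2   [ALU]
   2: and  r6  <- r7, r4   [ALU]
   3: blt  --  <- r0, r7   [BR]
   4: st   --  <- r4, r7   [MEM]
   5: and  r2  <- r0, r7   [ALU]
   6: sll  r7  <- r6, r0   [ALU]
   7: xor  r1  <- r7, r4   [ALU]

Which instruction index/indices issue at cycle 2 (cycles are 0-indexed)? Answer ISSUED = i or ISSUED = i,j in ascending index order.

#0 head=0: sub.ALU i0 RAW r3
#1 head=1: sub.ALU and.ALU i1,i2 2-wide
#2 head=3: blt.BR i3 no-port BR/MEM
#3 head=4: st.MEM and.ALU i4,i5 2-wide
#4 head=6: sll.ALU i6 RAW r7
#5 head=7: xor.ALU i7 tail

ISSUED = 3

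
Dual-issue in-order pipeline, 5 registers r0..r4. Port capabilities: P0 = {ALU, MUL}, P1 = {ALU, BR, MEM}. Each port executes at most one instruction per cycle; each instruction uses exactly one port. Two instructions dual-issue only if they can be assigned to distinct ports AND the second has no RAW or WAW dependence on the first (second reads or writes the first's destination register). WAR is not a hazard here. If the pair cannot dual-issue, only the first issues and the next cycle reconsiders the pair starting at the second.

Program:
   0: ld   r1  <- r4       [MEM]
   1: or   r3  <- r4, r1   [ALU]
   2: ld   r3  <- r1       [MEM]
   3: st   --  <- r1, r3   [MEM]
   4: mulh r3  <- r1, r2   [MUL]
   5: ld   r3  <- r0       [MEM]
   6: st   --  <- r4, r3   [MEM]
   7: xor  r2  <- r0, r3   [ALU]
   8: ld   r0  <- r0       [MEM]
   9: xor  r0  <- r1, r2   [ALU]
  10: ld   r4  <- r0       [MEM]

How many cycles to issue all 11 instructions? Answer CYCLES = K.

CYCLES = 9

0. ld @i0  | RAW r1
1. or @i1  | WAW r3
2. ld @i2  | no-port MEM/MEM
3. st+mulh @i3/i4  | pair
4. ld @i5  | no-port MEM/MEM
5. st+xor @i6/i7  | pair
6. ld @i8  | WAW r0
7. xor @i9  | RAW r0
8. ld @i10  | tail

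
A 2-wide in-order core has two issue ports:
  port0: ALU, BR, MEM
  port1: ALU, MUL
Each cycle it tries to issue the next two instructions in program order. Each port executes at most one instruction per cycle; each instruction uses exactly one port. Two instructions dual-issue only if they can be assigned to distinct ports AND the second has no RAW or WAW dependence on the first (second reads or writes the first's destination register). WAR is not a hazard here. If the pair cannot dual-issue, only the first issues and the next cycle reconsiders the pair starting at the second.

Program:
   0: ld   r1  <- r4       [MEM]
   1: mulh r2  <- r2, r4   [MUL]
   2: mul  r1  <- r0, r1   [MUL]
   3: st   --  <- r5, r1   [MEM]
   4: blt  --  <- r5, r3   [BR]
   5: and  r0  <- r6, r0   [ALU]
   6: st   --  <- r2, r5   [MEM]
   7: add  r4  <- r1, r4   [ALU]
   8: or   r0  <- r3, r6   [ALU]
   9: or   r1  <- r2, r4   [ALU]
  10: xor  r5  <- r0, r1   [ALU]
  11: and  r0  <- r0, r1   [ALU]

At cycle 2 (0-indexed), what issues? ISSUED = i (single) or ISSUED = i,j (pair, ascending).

ISSUED = 3

  cy0 -> i0/i1 (ld;mulh) 2-wide
  cy1 -> i2 (mul) RAW r1
  cy2 -> i3 (st) no-port MEM/BR
  cy3 -> i4/i5 (blt;and) 2-wide
  cy4 -> i6/i7 (st;add) 2-wide
  cy5 -> i8/i9 (or;or) 2-wide
  cy6 -> i10/i11 (xor;and) 2-wide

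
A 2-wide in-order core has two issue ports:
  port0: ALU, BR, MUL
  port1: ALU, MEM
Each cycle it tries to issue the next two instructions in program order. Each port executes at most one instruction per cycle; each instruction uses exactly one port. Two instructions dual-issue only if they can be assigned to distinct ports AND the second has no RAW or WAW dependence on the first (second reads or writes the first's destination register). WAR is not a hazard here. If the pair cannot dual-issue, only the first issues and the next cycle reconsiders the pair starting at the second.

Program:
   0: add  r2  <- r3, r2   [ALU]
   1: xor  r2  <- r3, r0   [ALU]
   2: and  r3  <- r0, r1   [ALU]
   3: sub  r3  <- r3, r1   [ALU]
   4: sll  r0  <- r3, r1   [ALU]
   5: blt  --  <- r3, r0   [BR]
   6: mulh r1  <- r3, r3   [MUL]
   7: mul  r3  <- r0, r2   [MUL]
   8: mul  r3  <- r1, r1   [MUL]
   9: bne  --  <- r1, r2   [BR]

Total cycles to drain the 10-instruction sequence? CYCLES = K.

CYCLES = 9

0. add @i0  | WAW r2
1. xor;and @i1/i2  | 2-wide
2. sub @i3  | RAW r3
3. sll @i4  | RAW r0
4. blt @i5  | no-port BR/MUL
5. mulh @i6  | no-port MUL/MUL
6. mul @i7  | no-port MUL/MUL
7. mul @i8  | no-port MUL/BR
8. bne @i9  | tail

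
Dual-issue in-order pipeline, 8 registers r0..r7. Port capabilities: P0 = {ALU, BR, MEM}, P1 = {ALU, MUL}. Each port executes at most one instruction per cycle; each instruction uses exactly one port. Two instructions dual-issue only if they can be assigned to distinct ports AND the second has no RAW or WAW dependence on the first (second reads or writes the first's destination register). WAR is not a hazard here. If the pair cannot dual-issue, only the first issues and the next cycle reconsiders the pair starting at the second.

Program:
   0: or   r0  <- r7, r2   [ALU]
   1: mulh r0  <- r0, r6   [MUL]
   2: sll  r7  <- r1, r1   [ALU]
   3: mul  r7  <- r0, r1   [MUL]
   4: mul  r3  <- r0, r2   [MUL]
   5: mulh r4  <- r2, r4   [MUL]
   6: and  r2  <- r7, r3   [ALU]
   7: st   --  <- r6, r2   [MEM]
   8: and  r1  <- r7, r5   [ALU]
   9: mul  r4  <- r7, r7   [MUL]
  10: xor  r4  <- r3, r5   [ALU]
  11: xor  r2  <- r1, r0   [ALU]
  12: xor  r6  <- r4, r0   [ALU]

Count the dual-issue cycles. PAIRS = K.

[0] i0  or.ALU  -- RAW+WAW r0
[1] i1&i2  mulh.MUL sll.ALU  -- 2-wide
[2] i3  mul.MUL  -- no-port MUL/MUL
[3] i4  mul.MUL  -- no-port MUL/MUL
[4] i5&i6  mulh.MUL and.ALU  -- 2-wide
[5] i7&i8  st.MEM and.ALU  -- 2-wide
[6] i9  mul.MUL  -- WAW r4
[7] i10&i11  xor.ALU xor.ALU  -- 2-wide
[8] i12  xor.ALU  -- tail

PAIRS = 4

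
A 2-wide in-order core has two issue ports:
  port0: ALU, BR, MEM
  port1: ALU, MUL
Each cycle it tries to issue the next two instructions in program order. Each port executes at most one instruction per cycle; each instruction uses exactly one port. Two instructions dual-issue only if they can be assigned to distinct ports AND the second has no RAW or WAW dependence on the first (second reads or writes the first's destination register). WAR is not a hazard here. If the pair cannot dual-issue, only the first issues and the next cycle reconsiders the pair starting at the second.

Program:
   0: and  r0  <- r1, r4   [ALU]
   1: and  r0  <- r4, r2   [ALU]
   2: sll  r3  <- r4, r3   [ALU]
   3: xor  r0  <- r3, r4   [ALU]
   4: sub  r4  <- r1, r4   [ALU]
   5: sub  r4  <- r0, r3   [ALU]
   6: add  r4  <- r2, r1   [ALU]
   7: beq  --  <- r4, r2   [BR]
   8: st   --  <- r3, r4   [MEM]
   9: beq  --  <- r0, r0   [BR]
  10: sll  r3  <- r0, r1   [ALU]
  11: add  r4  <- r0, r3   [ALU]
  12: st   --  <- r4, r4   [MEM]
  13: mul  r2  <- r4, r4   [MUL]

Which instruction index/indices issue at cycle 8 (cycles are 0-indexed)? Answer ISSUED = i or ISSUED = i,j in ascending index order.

ISSUED = 11

[0] i0  and.ALU  -- WAW r0
[1] i1&i2  and.ALU+sll.ALU  -- dual
[2] i3&i4  xor.ALU+sub.ALU  -- dual
[3] i5  sub.ALU  -- WAW r4
[4] i6  add.ALU  -- RAW r4
[5] i7  beq.BR  -- no-port BR/MEM
[6] i8  st.MEM  -- no-port MEM/BR
[7] i9&i10  beq.BR+sll.ALU  -- dual
[8] i11  add.ALU  -- RAW r4
[9] i12&i13  st.MEM+mul.MUL  -- dual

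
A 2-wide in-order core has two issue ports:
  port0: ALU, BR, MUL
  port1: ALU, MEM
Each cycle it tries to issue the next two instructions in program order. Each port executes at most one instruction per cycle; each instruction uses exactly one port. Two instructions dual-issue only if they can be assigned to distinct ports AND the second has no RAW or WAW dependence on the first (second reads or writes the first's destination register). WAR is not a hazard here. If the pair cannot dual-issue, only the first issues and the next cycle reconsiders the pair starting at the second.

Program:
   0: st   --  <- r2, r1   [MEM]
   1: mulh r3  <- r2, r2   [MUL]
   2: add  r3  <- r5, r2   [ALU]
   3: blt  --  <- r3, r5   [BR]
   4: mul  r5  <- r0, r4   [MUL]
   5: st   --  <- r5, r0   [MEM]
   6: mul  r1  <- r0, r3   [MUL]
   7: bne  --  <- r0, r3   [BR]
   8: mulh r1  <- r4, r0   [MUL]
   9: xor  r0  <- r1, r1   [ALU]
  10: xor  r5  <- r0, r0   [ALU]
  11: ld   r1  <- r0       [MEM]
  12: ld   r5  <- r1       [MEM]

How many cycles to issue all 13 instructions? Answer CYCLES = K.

t=0 i0+i1:st.MEM;mulh.MUL ; 2-wide
t=1 i2:add.ALU ; RAW r3
t=2 i3:blt.BR ; no-port BR/MUL
t=3 i4:mul.MUL ; RAW r5
t=4 i5+i6:st.MEM;mul.MUL ; 2-wide
t=5 i7:bne.BR ; no-port BR/MUL
t=6 i8:mulh.MUL ; RAW r1
t=7 i9:xor.ALU ; RAW r0
t=8 i10+i11:xor.ALU;ld.MEM ; 2-wide
t=9 i12:ld.MEM ; tail

CYCLES = 10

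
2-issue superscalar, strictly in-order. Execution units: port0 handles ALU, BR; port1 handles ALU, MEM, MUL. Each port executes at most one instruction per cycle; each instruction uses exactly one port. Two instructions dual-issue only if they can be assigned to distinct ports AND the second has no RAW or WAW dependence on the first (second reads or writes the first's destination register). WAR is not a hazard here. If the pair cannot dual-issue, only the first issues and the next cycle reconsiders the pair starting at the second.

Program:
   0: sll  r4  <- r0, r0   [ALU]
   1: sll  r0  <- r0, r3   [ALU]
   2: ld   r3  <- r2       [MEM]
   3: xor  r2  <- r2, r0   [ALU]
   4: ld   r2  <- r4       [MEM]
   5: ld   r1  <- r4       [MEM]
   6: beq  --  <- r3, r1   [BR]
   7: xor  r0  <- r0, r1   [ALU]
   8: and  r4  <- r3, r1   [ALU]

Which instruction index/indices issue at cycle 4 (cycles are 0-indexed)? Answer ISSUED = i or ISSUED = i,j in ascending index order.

c0: i0+i1 sll.ALU+sll.ALU  2-wide
c1: i2+i3 ld.MEM+xor.ALU  2-wide
c2: i4 ld.MEM  no-port MEM/MEM
c3: i5 ld.MEM  RAW r1
c4: i6+i7 beq.BR+xor.ALU  2-wide
c5: i8 and.ALU  tail

ISSUED = 6,7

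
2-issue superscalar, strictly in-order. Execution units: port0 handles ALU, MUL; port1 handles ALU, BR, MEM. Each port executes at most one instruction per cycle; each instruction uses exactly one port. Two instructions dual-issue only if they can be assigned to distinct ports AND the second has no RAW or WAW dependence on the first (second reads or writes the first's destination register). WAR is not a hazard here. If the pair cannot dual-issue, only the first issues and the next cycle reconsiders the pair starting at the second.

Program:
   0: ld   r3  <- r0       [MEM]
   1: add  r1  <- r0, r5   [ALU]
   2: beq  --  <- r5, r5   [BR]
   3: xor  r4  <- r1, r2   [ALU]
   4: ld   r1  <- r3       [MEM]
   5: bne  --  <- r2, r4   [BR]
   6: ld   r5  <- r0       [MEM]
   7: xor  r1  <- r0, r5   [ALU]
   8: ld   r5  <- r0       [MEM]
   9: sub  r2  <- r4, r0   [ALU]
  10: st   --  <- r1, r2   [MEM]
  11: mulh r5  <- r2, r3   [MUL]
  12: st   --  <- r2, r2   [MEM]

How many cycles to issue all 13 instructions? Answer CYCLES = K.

CYCLES = 9

0. ld.MEM+add.ALU @i0&i1  | pair
1. beq.BR+xor.ALU @i2&i3  | pair
2. ld.MEM @i4  | no-port MEM/BR
3. bne.BR @i5  | no-port BR/MEM
4. ld.MEM @i6  | RAW r5
5. xor.ALU+ld.MEM @i7&i8  | pair
6. sub.ALU @i9  | RAW r2
7. st.MEM+mulh.MUL @i10&i11  | pair
8. st.MEM @i12  | tail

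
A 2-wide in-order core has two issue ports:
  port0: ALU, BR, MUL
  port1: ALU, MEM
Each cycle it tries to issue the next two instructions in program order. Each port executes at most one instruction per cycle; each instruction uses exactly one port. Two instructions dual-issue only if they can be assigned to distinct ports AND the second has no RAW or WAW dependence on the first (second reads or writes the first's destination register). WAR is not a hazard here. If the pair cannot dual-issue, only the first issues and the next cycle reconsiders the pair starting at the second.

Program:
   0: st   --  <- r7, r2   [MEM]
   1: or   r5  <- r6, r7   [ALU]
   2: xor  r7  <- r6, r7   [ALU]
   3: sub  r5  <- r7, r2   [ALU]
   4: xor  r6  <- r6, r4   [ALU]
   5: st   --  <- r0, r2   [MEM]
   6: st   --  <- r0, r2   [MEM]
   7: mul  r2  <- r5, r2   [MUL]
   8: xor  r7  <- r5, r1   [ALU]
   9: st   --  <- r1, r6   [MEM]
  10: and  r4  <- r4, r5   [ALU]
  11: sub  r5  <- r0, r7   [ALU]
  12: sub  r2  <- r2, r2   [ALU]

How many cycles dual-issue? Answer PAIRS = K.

  cy0 -> i0,i1 (st;or) dual
  cy1 -> i2 (xor) RAW r7
  cy2 -> i3,i4 (sub;xor) dual
  cy3 -> i5 (st) no-port MEM/MEM
  cy4 -> i6,i7 (st;mul) dual
  cy5 -> i8,i9 (xor;st) dual
  cy6 -> i10,i11 (and;sub) dual
  cy7 -> i12 (sub) tail

PAIRS = 5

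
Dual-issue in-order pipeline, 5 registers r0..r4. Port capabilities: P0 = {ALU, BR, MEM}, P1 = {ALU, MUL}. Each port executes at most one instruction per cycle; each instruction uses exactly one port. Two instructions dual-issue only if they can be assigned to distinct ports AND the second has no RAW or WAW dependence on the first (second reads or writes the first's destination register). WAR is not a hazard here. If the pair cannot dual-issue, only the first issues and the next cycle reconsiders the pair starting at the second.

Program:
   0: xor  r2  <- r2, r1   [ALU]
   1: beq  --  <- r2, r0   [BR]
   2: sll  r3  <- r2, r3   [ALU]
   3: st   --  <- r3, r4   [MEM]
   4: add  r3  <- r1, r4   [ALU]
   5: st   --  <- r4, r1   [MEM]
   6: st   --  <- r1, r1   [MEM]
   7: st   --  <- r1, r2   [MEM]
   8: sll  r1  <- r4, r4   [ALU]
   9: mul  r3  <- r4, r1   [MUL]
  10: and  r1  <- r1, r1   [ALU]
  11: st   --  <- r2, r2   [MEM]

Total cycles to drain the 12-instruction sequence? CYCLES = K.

CYCLES = 8

  cy0 -> i0 (xor) RAW r2
  cy1 -> i1/i2 (beq sll) 2-wide
  cy2 -> i3/i4 (st add) 2-wide
  cy3 -> i5 (st) no-port MEM/MEM
  cy4 -> i6 (st) no-port MEM/MEM
  cy5 -> i7/i8 (st sll) 2-wide
  cy6 -> i9/i10 (mul and) 2-wide
  cy7 -> i11 (st) tail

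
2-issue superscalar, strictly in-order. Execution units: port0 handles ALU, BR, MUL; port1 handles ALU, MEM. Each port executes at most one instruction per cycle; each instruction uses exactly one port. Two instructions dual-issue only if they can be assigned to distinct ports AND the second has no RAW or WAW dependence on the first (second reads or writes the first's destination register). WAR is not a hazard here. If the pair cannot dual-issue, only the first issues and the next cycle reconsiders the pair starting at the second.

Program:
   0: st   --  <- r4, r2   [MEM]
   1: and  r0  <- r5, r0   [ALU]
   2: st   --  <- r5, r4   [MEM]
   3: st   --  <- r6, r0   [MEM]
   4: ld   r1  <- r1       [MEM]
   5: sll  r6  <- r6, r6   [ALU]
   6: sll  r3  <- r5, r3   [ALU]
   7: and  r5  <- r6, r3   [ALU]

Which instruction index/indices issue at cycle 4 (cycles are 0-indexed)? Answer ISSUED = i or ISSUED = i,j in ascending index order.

ISSUED = 6

t=0 i0&i1:st and ; pair
t=1 i2:st ; no-port MEM/MEM
t=2 i3:st ; no-port MEM/MEM
t=3 i4&i5:ld sll ; pair
t=4 i6:sll ; RAW r3
t=5 i7:and ; tail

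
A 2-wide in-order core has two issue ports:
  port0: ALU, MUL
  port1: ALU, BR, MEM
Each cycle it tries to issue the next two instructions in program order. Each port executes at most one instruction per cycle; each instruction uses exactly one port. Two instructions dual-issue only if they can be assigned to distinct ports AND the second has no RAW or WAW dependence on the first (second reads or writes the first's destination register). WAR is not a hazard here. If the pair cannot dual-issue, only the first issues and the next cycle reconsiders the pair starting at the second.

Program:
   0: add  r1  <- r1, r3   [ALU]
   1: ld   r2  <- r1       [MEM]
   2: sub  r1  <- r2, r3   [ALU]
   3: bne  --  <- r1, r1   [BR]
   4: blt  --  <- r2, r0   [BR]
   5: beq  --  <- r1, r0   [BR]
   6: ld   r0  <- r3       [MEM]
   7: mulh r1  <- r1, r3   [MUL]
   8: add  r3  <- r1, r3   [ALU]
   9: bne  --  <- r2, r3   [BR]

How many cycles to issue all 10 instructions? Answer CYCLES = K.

CYCLES = 9

#0 head=0: add.ALU i0 RAW r1
#1 head=1: ld.MEM i1 RAW r2
#2 head=2: sub.ALU i2 RAW r1
#3 head=3: bne.BR i3 no-port BR/BR
#4 head=4: blt.BR i4 no-port BR/BR
#5 head=5: beq.BR i5 no-port BR/MEM
#6 head=6: ld.MEM mulh.MUL i6,i7 2-wide
#7 head=8: add.ALU i8 RAW r3
#8 head=9: bne.BR i9 tail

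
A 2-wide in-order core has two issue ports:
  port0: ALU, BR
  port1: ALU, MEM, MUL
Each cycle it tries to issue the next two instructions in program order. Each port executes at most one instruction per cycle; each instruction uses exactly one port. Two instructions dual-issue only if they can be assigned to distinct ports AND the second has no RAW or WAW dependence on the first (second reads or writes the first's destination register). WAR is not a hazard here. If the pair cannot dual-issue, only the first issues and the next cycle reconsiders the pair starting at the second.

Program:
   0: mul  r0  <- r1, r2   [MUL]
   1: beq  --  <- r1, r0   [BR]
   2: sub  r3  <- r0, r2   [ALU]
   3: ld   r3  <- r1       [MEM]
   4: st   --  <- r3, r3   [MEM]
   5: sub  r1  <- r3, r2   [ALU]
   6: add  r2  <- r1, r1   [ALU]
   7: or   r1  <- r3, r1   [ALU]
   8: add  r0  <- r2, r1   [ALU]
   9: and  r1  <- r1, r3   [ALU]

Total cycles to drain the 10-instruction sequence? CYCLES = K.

CYCLES = 6

0. mul.MUL @i0  | RAW r0
1. beq.BR/sub.ALU @i1+i2  | dual
2. ld.MEM @i3  | no-port MEM/MEM
3. st.MEM/sub.ALU @i4+i5  | dual
4. add.ALU/or.ALU @i6+i7  | dual
5. add.ALU/and.ALU @i8+i9  | dual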